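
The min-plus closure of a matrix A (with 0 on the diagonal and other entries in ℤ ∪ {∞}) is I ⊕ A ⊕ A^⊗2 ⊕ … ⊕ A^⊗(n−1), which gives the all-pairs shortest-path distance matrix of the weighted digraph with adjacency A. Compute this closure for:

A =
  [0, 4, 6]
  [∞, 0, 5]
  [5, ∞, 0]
Closure =
  [0, 4, 6]
  [10, 0, 5]
  [5, 9, 0]

This is the Floyd-Warshall all-pairs shortest-path computation. For each intermediate vertex k = 0, 1, …, 2, update dist[i][j] ← min(dist[i][j], dist[i][k] + dist[k][j]). The final matrix gives, for each (i, j), the minimum total weight of any directed path from i to j (possibly empty when i = j).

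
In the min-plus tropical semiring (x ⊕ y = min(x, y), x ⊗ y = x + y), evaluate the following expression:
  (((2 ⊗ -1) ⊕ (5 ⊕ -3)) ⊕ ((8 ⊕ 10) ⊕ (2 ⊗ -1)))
(((2 ⊗ -1) ⊕ (5 ⊕ -3)) ⊕ ((8 ⊕ 10) ⊕ (2 ⊗ -1))) = -3

Expand innermost to outermost. Recall ⊕ takes the minimum of its arguments and ⊗ takes their sum. Working out the expression (((2 ⊗ -1) ⊕ (5 ⊕ -3)) ⊕ ((8 ⊕ 10) ⊕ (2 ⊗ -1))) gives -3.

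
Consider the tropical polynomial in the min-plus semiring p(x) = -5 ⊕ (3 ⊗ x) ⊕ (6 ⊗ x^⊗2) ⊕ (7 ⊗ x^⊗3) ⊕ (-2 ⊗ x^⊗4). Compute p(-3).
p(-3) = -14

A tropical monomial a ⊗ x^⊗i evaluates to a + i · x. Evaluating each term at x = -3:
  Term 0 contributes -5 + 0 · -3 = -5
  Term 1 contributes 3 + 1 · -3 = 0
  Term 2 contributes 6 + 2 · -3 = 0
  Term 3 contributes 7 + 3 · -3 = -2
  Term 4 contributes -2 + 4 · -3 = -14
p(-3) = ⊕ of these = min[-5, 0, 0, -2, -14] = -14.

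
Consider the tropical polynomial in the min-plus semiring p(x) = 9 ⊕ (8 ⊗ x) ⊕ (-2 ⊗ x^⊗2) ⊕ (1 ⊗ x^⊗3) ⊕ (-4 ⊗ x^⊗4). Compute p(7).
p(7) = 9

A tropical monomial a ⊗ x^⊗i evaluates to a + i · x. Evaluating each term at x = 7:
  Term 0 contributes 9 + 0 · 7 = 9
  Term 1 contributes 8 + 1 · 7 = 15
  Term 2 contributes -2 + 2 · 7 = 12
  Term 3 contributes 1 + 3 · 7 = 22
  Term 4 contributes -4 + 4 · 7 = 24
p(7) = ⊕ of these = min[9, 15, 12, 22, 24] = 9.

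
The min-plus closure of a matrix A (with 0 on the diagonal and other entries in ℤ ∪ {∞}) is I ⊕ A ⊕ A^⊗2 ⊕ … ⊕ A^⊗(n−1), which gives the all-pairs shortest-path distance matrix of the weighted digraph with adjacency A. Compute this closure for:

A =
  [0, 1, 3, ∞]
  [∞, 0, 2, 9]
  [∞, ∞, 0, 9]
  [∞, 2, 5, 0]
Closure =
  [0, 1, 3, 10]
  [∞, 0, 2, 9]
  [∞, 11, 0, 9]
  [∞, 2, 4, 0]

This is the Floyd-Warshall all-pairs shortest-path computation. For each intermediate vertex k = 0, 1, …, 3, update dist[i][j] ← min(dist[i][j], dist[i][k] + dist[k][j]). The final matrix gives, for each (i, j), the minimum total weight of any directed path from i to j (possibly empty when i = j).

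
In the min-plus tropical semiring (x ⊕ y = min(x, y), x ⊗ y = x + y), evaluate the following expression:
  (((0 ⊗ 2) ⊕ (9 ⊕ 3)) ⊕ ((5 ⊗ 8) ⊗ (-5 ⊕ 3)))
(((0 ⊗ 2) ⊕ (9 ⊕ 3)) ⊕ ((5 ⊗ 8) ⊗ (-5 ⊕ 3))) = 2

Expand innermost to outermost. Recall ⊕ takes the minimum of its arguments and ⊗ takes their sum. Working out the expression (((0 ⊗ 2) ⊕ (9 ⊕ 3)) ⊕ ((5 ⊗ 8) ⊗ (-5 ⊕ 3))) gives 2.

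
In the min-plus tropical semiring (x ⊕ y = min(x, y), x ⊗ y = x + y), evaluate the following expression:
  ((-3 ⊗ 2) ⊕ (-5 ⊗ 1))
((-3 ⊗ 2) ⊕ (-5 ⊗ 1)) = -4

Expand innermost to outermost. Recall ⊕ takes the minimum of its arguments and ⊗ takes their sum. Working out the expression ((-3 ⊗ 2) ⊕ (-5 ⊗ 1)) gives -4.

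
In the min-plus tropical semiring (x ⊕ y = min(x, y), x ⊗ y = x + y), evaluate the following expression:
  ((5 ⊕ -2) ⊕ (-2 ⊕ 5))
((5 ⊕ -2) ⊕ (-2 ⊕ 5)) = -2

Expand innermost to outermost. Recall ⊕ takes the minimum of its arguments and ⊗ takes their sum. Working out the expression ((5 ⊕ -2) ⊕ (-2 ⊕ 5)) gives -2.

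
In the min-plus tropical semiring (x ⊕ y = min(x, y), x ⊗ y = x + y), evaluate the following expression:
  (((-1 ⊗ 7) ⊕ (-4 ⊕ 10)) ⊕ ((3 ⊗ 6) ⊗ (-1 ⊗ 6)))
(((-1 ⊗ 7) ⊕ (-4 ⊕ 10)) ⊕ ((3 ⊗ 6) ⊗ (-1 ⊗ 6))) = -4

Expand innermost to outermost. Recall ⊕ takes the minimum of its arguments and ⊗ takes their sum. Working out the expression (((-1 ⊗ 7) ⊕ (-4 ⊕ 10)) ⊕ ((3 ⊗ 6) ⊗ (-1 ⊗ 6))) gives -4.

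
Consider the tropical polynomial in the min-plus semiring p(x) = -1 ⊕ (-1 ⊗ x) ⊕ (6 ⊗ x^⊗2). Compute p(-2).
p(-2) = -3

A tropical monomial a ⊗ x^⊗i evaluates to a + i · x. Evaluating each term at x = -2:
  Term 0 contributes -1 + 0 · -2 = -1
  Term 1 contributes -1 + 1 · -2 = -3
  Term 2 contributes 6 + 2 · -2 = 2
p(-2) = ⊕ of these = min[-1, -3, 2] = -3.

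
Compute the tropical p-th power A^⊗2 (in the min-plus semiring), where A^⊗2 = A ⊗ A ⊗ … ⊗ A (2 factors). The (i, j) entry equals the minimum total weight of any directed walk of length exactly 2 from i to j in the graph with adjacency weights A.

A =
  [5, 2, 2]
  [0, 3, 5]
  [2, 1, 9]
A^⊗2 =
  [2, 3, 7]
  [3, 2, 2]
  [1, 4, 4]

Each entry (A^⊗2)_ij equals the minimum over all length-2 walks i = v_0 → v_1 → … → v_2 = j of Σ_t A[v_t][v_{t+1}]. For example, for (i, j) = (0, 2) we minimise over 3 possible intermediate vertex sequences; the minimum is 7, attained along the walk 0 → 0 → 2.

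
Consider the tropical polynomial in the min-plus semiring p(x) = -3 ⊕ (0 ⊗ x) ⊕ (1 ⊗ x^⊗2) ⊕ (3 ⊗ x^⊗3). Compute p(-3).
p(-3) = -6

A tropical monomial a ⊗ x^⊗i evaluates to a + i · x. Evaluating each term at x = -3:
  Term 0 contributes -3 + 0 · -3 = -3
  Term 1 contributes 0 + 1 · -3 = -3
  Term 2 contributes 1 + 2 · -3 = -5
  Term 3 contributes 3 + 3 · -3 = -6
p(-3) = ⊕ of these = min[-3, -3, -5, -6] = -6.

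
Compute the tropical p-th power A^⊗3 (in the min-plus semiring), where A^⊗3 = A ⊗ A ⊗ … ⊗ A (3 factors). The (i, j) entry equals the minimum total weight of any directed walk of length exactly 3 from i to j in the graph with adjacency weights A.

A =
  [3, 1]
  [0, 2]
A^⊗3 =
  [3, 2]
  [1, 3]

Each entry (A^⊗3)_ij equals the minimum over all length-3 walks i = v_0 → v_1 → … → v_3 = j of Σ_t A[v_t][v_{t+1}]. For example, for (i, j) = (0, 1) we minimise over 4 possible intermediate vertex sequences; the minimum is 2, attained along the walk 0 → 1 → 0 → 1.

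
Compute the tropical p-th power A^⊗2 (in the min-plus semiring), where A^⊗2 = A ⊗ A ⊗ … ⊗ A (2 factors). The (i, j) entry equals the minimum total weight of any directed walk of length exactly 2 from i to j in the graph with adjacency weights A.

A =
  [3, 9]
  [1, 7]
A^⊗2 =
  [6, 12]
  [4, 10]

Each entry (A^⊗2)_ij equals the minimum over all length-2 walks i = v_0 → v_1 → … → v_2 = j of Σ_t A[v_t][v_{t+1}]. For example, for (i, j) = (0, 1) we minimise over 2 possible intermediate vertex sequences; the minimum is 12, attained along the walk 0 → 0 → 1.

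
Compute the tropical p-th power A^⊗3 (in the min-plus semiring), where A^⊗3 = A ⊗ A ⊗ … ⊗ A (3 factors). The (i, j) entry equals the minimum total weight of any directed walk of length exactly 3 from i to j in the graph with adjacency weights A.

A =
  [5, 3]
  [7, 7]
A^⊗3 =
  [15, 13]
  [17, 15]

Each entry (A^⊗3)_ij equals the minimum over all length-3 walks i = v_0 → v_1 → … → v_3 = j of Σ_t A[v_t][v_{t+1}]. For example, for (i, j) = (0, 1) we minimise over 4 possible intermediate vertex sequences; the minimum is 13, attained along the walk 0 → 0 → 0 → 1.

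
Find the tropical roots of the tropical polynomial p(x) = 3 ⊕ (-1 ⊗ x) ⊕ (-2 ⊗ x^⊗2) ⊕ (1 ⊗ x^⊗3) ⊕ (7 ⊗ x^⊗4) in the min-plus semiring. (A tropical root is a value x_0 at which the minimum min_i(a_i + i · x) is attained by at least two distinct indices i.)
Roots: {-6, -3, 1, 4}

Each tropical root is a break point of the lower envelope of the lines y = a_i + i · x (there are 5 lines, with slopes 0, 1, ..., 4). Only the lines that attain the minimum somewhere contribute to roots; other lines are dominated. Here the surviving (envelope) indices are i = 4, i = 3, i = 2, i = 1, i = 0.
Intersections between consecutive envelope lines give the roots: for adjacent envelope indices i < j the intersection is x = (a_i − a_j) / (j − i). Reading off the sorted break points: {-6, -3, 1, 4}.
Verification: at each break x_0, at least two indices attain the minimum of min_i(a_i + i · x_0).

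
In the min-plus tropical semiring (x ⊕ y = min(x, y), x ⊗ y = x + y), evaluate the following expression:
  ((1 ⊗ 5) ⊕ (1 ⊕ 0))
((1 ⊗ 5) ⊕ (1 ⊕ 0)) = 0

Expand innermost to outermost. Recall ⊕ takes the minimum of its arguments and ⊗ takes their sum. Working out the expression ((1 ⊗ 5) ⊕ (1 ⊕ 0)) gives 0.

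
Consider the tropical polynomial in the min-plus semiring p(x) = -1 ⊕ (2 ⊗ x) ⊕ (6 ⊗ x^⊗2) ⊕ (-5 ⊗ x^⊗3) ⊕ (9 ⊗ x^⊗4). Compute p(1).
p(1) = -2

A tropical monomial a ⊗ x^⊗i evaluates to a + i · x. Evaluating each term at x = 1:
  Term 0 contributes -1 + 0 · 1 = -1
  Term 1 contributes 2 + 1 · 1 = 3
  Term 2 contributes 6 + 2 · 1 = 8
  Term 3 contributes -5 + 3 · 1 = -2
  Term 4 contributes 9 + 4 · 1 = 13
p(1) = ⊕ of these = min[-1, 3, 8, -2, 13] = -2.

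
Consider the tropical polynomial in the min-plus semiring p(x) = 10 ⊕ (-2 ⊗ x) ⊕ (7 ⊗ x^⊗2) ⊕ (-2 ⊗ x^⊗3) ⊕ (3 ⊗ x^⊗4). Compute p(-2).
p(-2) = -8

A tropical monomial a ⊗ x^⊗i evaluates to a + i · x. Evaluating each term at x = -2:
  Term 0 contributes 10 + 0 · -2 = 10
  Term 1 contributes -2 + 1 · -2 = -4
  Term 2 contributes 7 + 2 · -2 = 3
  Term 3 contributes -2 + 3 · -2 = -8
  Term 4 contributes 3 + 4 · -2 = -5
p(-2) = ⊕ of these = min[10, -4, 3, -8, -5] = -8.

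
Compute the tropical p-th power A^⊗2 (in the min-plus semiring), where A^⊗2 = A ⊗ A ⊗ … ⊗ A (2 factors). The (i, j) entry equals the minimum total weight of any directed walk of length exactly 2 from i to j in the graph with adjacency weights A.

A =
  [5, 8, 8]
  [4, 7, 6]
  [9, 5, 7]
A^⊗2 =
  [10, 13, 13]
  [9, 11, 12]
  [9, 12, 11]

Each entry (A^⊗2)_ij equals the minimum over all length-2 walks i = v_0 → v_1 → … → v_2 = j of Σ_t A[v_t][v_{t+1}]. For example, for (i, j) = (0, 2) we minimise over 3 possible intermediate vertex sequences; the minimum is 13, attained along the walk 0 → 0 → 2.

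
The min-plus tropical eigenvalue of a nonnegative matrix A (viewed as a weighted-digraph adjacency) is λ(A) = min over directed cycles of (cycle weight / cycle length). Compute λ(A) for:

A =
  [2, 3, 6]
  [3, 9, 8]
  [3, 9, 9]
λ(A) = 2

Enumerate directed cycles and compute their means (weight / length). Sample:
  cycle 0 → 0: weight = 2, length = 1, mean = 2/1 ≈ 2.000
  cycle 1 → 1: weight = 9, length = 1, mean = 9/1 ≈ 9.000
  cycle 2 → 2: weight = 9, length = 1, mean = 9/1 ≈ 9.000
  cycle 0 → 1 → 0: weight = 6, length = 2, mean = 6/2 ≈ 3.000
  cycle 0 → 2 → 0: weight = 9, length = 2, mean = 9/2 ≈ 4.500
  cycle 1 → 0 → 1: weight = 6, length = 2, mean = 6/2 ≈ 3.000
Minimum mean = 2.000, attained e.g. along the cycle 0 → 0 with weight 2 and length 1. So λ(A) = 2/1 = 2.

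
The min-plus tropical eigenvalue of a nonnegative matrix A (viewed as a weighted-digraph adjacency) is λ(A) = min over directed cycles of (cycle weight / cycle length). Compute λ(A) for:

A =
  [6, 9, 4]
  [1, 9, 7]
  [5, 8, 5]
λ(A) = 13/3

Enumerate directed cycles and compute their means (weight / length). Sample:
  cycle 0 → 0: weight = 6, length = 1, mean = 6/1 ≈ 6.000
  cycle 1 → 1: weight = 9, length = 1, mean = 9/1 ≈ 9.000
  cycle 2 → 2: weight = 5, length = 1, mean = 5/1 ≈ 5.000
  cycle 0 → 1 → 0: weight = 10, length = 2, mean = 10/2 ≈ 5.000
  cycle 0 → 2 → 0: weight = 9, length = 2, mean = 9/2 ≈ 4.500
  cycle 1 → 0 → 1: weight = 10, length = 2, mean = 10/2 ≈ 5.000
Minimum mean = 4.333, attained e.g. along the cycle 0 → 2 → 1 → 0 with weight 13 and length 3. So λ(A) = 13/3 = 13/3.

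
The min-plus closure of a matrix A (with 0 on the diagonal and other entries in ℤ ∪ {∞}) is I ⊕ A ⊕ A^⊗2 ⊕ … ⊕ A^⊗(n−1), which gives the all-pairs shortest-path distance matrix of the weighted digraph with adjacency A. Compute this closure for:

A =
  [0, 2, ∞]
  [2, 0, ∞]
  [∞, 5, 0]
Closure =
  [0, 2, ∞]
  [2, 0, ∞]
  [7, 5, 0]

This is the Floyd-Warshall all-pairs shortest-path computation. For each intermediate vertex k = 0, 1, …, 2, update dist[i][j] ← min(dist[i][j], dist[i][k] + dist[k][j]). The final matrix gives, for each (i, j), the minimum total weight of any directed path from i to j (possibly empty when i = j).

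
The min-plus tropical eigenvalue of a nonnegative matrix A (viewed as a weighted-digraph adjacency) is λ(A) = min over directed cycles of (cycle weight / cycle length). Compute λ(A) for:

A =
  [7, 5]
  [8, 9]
λ(A) = 13/2

Enumerate directed cycles and compute their means (weight / length). Sample:
  cycle 0 → 0: weight = 7, length = 1, mean = 7/1 ≈ 7.000
  cycle 1 → 1: weight = 9, length = 1, mean = 9/1 ≈ 9.000
  cycle 0 → 1 → 0: weight = 13, length = 2, mean = 13/2 ≈ 6.500
  cycle 1 → 0 → 1: weight = 13, length = 2, mean = 13/2 ≈ 6.500
Minimum mean = 6.500, attained e.g. along the cycle 0 → 1 → 0 with weight 13 and length 2. So λ(A) = 13/2 = 13/2.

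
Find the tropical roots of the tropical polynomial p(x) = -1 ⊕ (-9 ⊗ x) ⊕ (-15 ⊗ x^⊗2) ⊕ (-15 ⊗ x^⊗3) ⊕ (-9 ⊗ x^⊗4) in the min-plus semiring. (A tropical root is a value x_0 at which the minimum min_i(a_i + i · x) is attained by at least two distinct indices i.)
Roots: {-6, 0, 6, 8}

Each tropical root is a break point of the lower envelope of the lines y = a_i + i · x (there are 5 lines, with slopes 0, 1, ..., 4). Only the lines that attain the minimum somewhere contribute to roots; other lines are dominated. Here the surviving (envelope) indices are i = 4, i = 3, i = 2, i = 1, i = 0.
Intersections between consecutive envelope lines give the roots: for adjacent envelope indices i < j the intersection is x = (a_i − a_j) / (j − i). Reading off the sorted break points: {-6, 0, 6, 8}.
Verification: at each break x_0, at least two indices attain the minimum of min_i(a_i + i · x_0).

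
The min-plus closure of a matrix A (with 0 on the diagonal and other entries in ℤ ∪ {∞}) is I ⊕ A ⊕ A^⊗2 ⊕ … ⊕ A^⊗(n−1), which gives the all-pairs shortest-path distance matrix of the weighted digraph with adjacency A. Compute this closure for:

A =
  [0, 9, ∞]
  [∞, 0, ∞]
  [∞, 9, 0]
Closure =
  [0, 9, ∞]
  [∞, 0, ∞]
  [∞, 9, 0]

This is the Floyd-Warshall all-pairs shortest-path computation. For each intermediate vertex k = 0, 1, …, 2, update dist[i][j] ← min(dist[i][j], dist[i][k] + dist[k][j]). The final matrix gives, for each (i, j), the minimum total weight of any directed path from i to j (possibly empty when i = j).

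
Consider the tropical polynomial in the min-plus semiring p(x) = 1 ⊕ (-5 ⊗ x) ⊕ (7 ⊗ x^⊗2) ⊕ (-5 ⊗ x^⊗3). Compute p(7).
p(7) = 1

A tropical monomial a ⊗ x^⊗i evaluates to a + i · x. Evaluating each term at x = 7:
  Term 0 contributes 1 + 0 · 7 = 1
  Term 1 contributes -5 + 1 · 7 = 2
  Term 2 contributes 7 + 2 · 7 = 21
  Term 3 contributes -5 + 3 · 7 = 16
p(7) = ⊕ of these = min[1, 2, 21, 16] = 1.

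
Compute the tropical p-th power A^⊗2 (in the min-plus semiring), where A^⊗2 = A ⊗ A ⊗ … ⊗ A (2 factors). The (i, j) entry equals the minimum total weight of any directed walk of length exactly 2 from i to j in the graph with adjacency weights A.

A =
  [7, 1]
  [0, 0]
A^⊗2 =
  [1, 1]
  [0, 0]

Each entry (A^⊗2)_ij equals the minimum over all length-2 walks i = v_0 → v_1 → … → v_2 = j of Σ_t A[v_t][v_{t+1}]. For example, for (i, j) = (0, 1) we minimise over 2 possible intermediate vertex sequences; the minimum is 1, attained along the walk 0 → 1 → 1.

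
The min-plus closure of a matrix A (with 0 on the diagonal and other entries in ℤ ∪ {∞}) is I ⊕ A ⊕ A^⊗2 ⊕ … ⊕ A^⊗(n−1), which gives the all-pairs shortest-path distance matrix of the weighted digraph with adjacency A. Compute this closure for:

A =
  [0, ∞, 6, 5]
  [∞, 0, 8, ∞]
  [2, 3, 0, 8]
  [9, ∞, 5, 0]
Closure =
  [0, 9, 6, 5]
  [10, 0, 8, 15]
  [2, 3, 0, 7]
  [7, 8, 5, 0]

This is the Floyd-Warshall all-pairs shortest-path computation. For each intermediate vertex k = 0, 1, …, 3, update dist[i][j] ← min(dist[i][j], dist[i][k] + dist[k][j]). The final matrix gives, for each (i, j), the minimum total weight of any directed path from i to j (possibly empty when i = j).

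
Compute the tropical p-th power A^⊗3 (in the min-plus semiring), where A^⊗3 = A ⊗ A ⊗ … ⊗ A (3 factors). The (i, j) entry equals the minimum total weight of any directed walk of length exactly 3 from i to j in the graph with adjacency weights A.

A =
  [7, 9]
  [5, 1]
A^⊗3 =
  [15, 11]
  [7, 3]

Each entry (A^⊗3)_ij equals the minimum over all length-3 walks i = v_0 → v_1 → … → v_3 = j of Σ_t A[v_t][v_{t+1}]. For example, for (i, j) = (0, 1) we minimise over 4 possible intermediate vertex sequences; the minimum is 11, attained along the walk 0 → 1 → 1 → 1.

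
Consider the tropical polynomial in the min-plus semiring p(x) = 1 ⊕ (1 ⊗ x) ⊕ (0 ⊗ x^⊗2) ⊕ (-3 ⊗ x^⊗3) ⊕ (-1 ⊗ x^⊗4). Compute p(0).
p(0) = -3

A tropical monomial a ⊗ x^⊗i evaluates to a + i · x. Evaluating each term at x = 0:
  Term 0 contributes 1 + 0 · 0 = 1
  Term 1 contributes 1 + 1 · 0 = 1
  Term 2 contributes 0 + 2 · 0 = 0
  Term 3 contributes -3 + 3 · 0 = -3
  Term 4 contributes -1 + 4 · 0 = -1
p(0) = ⊕ of these = min[1, 1, 0, -3, -1] = -3.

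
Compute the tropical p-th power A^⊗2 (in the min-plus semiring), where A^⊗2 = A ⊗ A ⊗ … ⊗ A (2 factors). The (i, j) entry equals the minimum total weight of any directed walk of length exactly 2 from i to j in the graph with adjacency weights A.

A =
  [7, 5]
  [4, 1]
A^⊗2 =
  [9, 6]
  [5, 2]

Each entry (A^⊗2)_ij equals the minimum over all length-2 walks i = v_0 → v_1 → … → v_2 = j of Σ_t A[v_t][v_{t+1}]. For example, for (i, j) = (0, 1) we minimise over 2 possible intermediate vertex sequences; the minimum is 6, attained along the walk 0 → 1 → 1.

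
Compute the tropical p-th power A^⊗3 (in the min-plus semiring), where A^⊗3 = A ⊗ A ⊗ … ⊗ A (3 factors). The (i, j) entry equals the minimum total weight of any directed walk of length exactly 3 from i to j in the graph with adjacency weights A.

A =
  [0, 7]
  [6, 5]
A^⊗3 =
  [0, 7]
  [6, 13]

Each entry (A^⊗3)_ij equals the minimum over all length-3 walks i = v_0 → v_1 → … → v_3 = j of Σ_t A[v_t][v_{t+1}]. For example, for (i, j) = (0, 1) we minimise over 4 possible intermediate vertex sequences; the minimum is 7, attained along the walk 0 → 0 → 0 → 1.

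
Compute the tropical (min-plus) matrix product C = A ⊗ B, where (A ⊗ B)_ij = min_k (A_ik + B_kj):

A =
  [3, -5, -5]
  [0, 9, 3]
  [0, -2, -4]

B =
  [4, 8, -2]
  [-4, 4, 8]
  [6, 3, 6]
A ⊗ B =
  [-9, -2, 1]
  [4, 6, -2]
  [-6, -1, -2]

Apply the min-plus product entry-by-entry:
  C[0][0] = min over k of (A[0][0] + B[0][0] = 3 + 4 = 7, A[0][1] + B[1][0] = -5 + -4 = -9, A[0][2] + B[2][0] = -5 + 6 = 1) = -9 (attained at k = 1)
  C[0][1] = min over k of (A[0][0] + B[0][1] = 3 + 8 = 11, A[0][1] + B[1][1] = -5 + 4 = -1, A[0][2] + B[2][1] = -5 + 3 = -2) = -2 (attained at k = 2)
  C[0][2] = min over k of (A[0][0] + B[0][2] = 3 + -2 = 1, A[0][1] + B[1][2] = -5 + 8 = 3, A[0][2] + B[2][2] = -5 + 6 = 1) = 1 (attained at k = 0)
  C[1][0] = min over k of (A[1][0] + B[0][0] = 0 + 4 = 4, A[1][1] + B[1][0] = 9 + -4 = 5, A[1][2] + B[2][0] = 3 + 6 = 9) = 4 (attained at k = 0)
  C[1][1] = min over k of (A[1][0] + B[0][1] = 0 + 8 = 8, A[1][1] + B[1][1] = 9 + 4 = 13, A[1][2] + B[2][1] = 3 + 3 = 6) = 6 (attained at k = 2)
  C[1][2] = min over k of (A[1][0] + B[0][2] = 0 + -2 = -2, A[1][1] + B[1][2] = 9 + 8 = 17, A[1][2] + B[2][2] = 3 + 6 = 9) = -2 (attained at k = 0)
  C[2][0] = min over k of (A[2][0] + B[0][0] = 0 + 4 = 4, A[2][1] + B[1][0] = -2 + -4 = -6, A[2][2] + B[2][0] = -4 + 6 = 2) = -6 (attained at k = 1)
  C[2][1] = min over k of (A[2][0] + B[0][1] = 0 + 8 = 8, A[2][1] + B[1][1] = -2 + 4 = 2, A[2][2] + B[2][1] = -4 + 3 = -1) = -1 (attained at k = 2)
  C[2][2] = min over k of (A[2][0] + B[0][2] = 0 + -2 = -2, A[2][1] + B[1][2] = -2 + 8 = 6, A[2][2] + B[2][2] = -4 + 6 = 2) = -2 (attained at k = 0)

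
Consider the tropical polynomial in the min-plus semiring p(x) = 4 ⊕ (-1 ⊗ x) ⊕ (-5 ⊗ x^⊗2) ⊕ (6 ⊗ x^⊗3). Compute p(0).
p(0) = -5

A tropical monomial a ⊗ x^⊗i evaluates to a + i · x. Evaluating each term at x = 0:
  Term 0 contributes 4 + 0 · 0 = 4
  Term 1 contributes -1 + 1 · 0 = -1
  Term 2 contributes -5 + 2 · 0 = -5
  Term 3 contributes 6 + 3 · 0 = 6
p(0) = ⊕ of these = min[4, -1, -5, 6] = -5.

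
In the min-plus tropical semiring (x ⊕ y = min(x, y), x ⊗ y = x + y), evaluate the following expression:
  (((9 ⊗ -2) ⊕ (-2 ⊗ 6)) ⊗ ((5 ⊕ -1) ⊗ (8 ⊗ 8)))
(((9 ⊗ -2) ⊕ (-2 ⊗ 6)) ⊗ ((5 ⊕ -1) ⊗ (8 ⊗ 8))) = 19

Expand innermost to outermost. Recall ⊕ takes the minimum of its arguments and ⊗ takes their sum. Working out the expression (((9 ⊗ -2) ⊕ (-2 ⊗ 6)) ⊗ ((5 ⊕ -1) ⊗ (8 ⊗ 8))) gives 19.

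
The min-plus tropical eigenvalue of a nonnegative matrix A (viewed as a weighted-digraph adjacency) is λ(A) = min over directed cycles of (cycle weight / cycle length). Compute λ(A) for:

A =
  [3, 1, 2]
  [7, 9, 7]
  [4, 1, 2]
λ(A) = 2

Enumerate directed cycles and compute their means (weight / length). Sample:
  cycle 0 → 0: weight = 3, length = 1, mean = 3/1 ≈ 3.000
  cycle 1 → 1: weight = 9, length = 1, mean = 9/1 ≈ 9.000
  cycle 2 → 2: weight = 2, length = 1, mean = 2/1 ≈ 2.000
  cycle 0 → 1 → 0: weight = 8, length = 2, mean = 8/2 ≈ 4.000
  cycle 0 → 2 → 0: weight = 6, length = 2, mean = 6/2 ≈ 3.000
  cycle 1 → 0 → 1: weight = 8, length = 2, mean = 8/2 ≈ 4.000
Minimum mean = 2.000, attained e.g. along the cycle 2 → 2 with weight 2 and length 1. So λ(A) = 2/1 = 2.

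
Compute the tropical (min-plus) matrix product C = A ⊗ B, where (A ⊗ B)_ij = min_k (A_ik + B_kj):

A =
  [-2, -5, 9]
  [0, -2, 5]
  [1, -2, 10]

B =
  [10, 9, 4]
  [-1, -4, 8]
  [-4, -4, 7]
A ⊗ B =
  [-6, -9, 2]
  [-3, -6, 4]
  [-3, -6, 5]

Apply the min-plus product entry-by-entry:
  C[0][0] = min over k of (A[0][0] + B[0][0] = -2 + 10 = 8, A[0][1] + B[1][0] = -5 + -1 = -6, A[0][2] + B[2][0] = 9 + -4 = 5) = -6 (attained at k = 1)
  C[0][1] = min over k of (A[0][0] + B[0][1] = -2 + 9 = 7, A[0][1] + B[1][1] = -5 + -4 = -9, A[0][2] + B[2][1] = 9 + -4 = 5) = -9 (attained at k = 1)
  C[0][2] = min over k of (A[0][0] + B[0][2] = -2 + 4 = 2, A[0][1] + B[1][2] = -5 + 8 = 3, A[0][2] + B[2][2] = 9 + 7 = 16) = 2 (attained at k = 0)
  C[1][0] = min over k of (A[1][0] + B[0][0] = 0 + 10 = 10, A[1][1] + B[1][0] = -2 + -1 = -3, A[1][2] + B[2][0] = 5 + -4 = 1) = -3 (attained at k = 1)
  C[1][1] = min over k of (A[1][0] + B[0][1] = 0 + 9 = 9, A[1][1] + B[1][1] = -2 + -4 = -6, A[1][2] + B[2][1] = 5 + -4 = 1) = -6 (attained at k = 1)
  C[1][2] = min over k of (A[1][0] + B[0][2] = 0 + 4 = 4, A[1][1] + B[1][2] = -2 + 8 = 6, A[1][2] + B[2][2] = 5 + 7 = 12) = 4 (attained at k = 0)
  C[2][0] = min over k of (A[2][0] + B[0][0] = 1 + 10 = 11, A[2][1] + B[1][0] = -2 + -1 = -3, A[2][2] + B[2][0] = 10 + -4 = 6) = -3 (attained at k = 1)
  C[2][1] = min over k of (A[2][0] + B[0][1] = 1 + 9 = 10, A[2][1] + B[1][1] = -2 + -4 = -6, A[2][2] + B[2][1] = 10 + -4 = 6) = -6 (attained at k = 1)
  C[2][2] = min over k of (A[2][0] + B[0][2] = 1 + 4 = 5, A[2][1] + B[1][2] = -2 + 8 = 6, A[2][2] + B[2][2] = 10 + 7 = 17) = 5 (attained at k = 0)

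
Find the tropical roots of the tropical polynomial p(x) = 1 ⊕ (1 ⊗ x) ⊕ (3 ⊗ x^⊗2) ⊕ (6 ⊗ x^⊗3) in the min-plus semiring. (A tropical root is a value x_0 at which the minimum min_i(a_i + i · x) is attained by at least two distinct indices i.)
Roots: {-3, -2, 0}

Each tropical root is a break point of the lower envelope of the lines y = a_i + i · x (there are 4 lines, with slopes 0, 1, ..., 3). Only the lines that attain the minimum somewhere contribute to roots; other lines are dominated. Here the surviving (envelope) indices are i = 3, i = 2, i = 1, i = 0.
Intersections between consecutive envelope lines give the roots: for adjacent envelope indices i < j the intersection is x = (a_i − a_j) / (j − i). Reading off the sorted break points: {-3, -2, 0}.
Verification: at each break x_0, at least two indices attain the minimum of min_i(a_i + i · x_0).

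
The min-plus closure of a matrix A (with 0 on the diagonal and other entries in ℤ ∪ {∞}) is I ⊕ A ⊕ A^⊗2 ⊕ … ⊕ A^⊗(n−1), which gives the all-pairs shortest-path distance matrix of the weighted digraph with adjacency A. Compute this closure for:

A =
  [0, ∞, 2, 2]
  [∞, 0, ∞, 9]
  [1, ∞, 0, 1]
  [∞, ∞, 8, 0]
Closure =
  [0, ∞, 2, 2]
  [18, 0, 17, 9]
  [1, ∞, 0, 1]
  [9, ∞, 8, 0]

This is the Floyd-Warshall all-pairs shortest-path computation. For each intermediate vertex k = 0, 1, …, 3, update dist[i][j] ← min(dist[i][j], dist[i][k] + dist[k][j]). The final matrix gives, for each (i, j), the minimum total weight of any directed path from i to j (possibly empty when i = j).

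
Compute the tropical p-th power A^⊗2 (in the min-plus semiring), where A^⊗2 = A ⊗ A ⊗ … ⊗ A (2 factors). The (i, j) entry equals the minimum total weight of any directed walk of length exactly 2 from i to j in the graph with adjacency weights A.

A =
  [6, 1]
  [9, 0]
A^⊗2 =
  [10, 1]
  [9, 0]

Each entry (A^⊗2)_ij equals the minimum over all length-2 walks i = v_0 → v_1 → … → v_2 = j of Σ_t A[v_t][v_{t+1}]. For example, for (i, j) = (0, 1) we minimise over 2 possible intermediate vertex sequences; the minimum is 1, attained along the walk 0 → 1 → 1.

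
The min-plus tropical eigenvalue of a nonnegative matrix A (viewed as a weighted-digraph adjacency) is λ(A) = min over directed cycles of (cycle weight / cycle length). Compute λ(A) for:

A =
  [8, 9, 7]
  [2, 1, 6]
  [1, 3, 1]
λ(A) = 1

Enumerate directed cycles and compute their means (weight / length). Sample:
  cycle 0 → 0: weight = 8, length = 1, mean = 8/1 ≈ 8.000
  cycle 1 → 1: weight = 1, length = 1, mean = 1/1 ≈ 1.000
  cycle 2 → 2: weight = 1, length = 1, mean = 1/1 ≈ 1.000
  cycle 0 → 1 → 0: weight = 11, length = 2, mean = 11/2 ≈ 5.500
  cycle 0 → 2 → 0: weight = 8, length = 2, mean = 8/2 ≈ 4.000
  cycle 1 → 0 → 1: weight = 11, length = 2, mean = 11/2 ≈ 5.500
Minimum mean = 1.000, attained e.g. along the cycle 1 → 1 with weight 1 and length 1. So λ(A) = 1/1 = 1.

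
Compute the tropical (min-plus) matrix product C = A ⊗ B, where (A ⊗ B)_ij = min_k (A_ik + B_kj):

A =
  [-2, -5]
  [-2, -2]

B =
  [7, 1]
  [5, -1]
A ⊗ B =
  [0, -6]
  [3, -3]

Apply the min-plus product entry-by-entry:
  C[0][0] = min over k of (A[0][0] + B[0][0] = -2 + 7 = 5, A[0][1] + B[1][0] = -5 + 5 = 0) = 0 (attained at k = 1)
  C[0][1] = min over k of (A[0][0] + B[0][1] = -2 + 1 = -1, A[0][1] + B[1][1] = -5 + -1 = -6) = -6 (attained at k = 1)
  C[1][0] = min over k of (A[1][0] + B[0][0] = -2 + 7 = 5, A[1][1] + B[1][0] = -2 + 5 = 3) = 3 (attained at k = 1)
  C[1][1] = min over k of (A[1][0] + B[0][1] = -2 + 1 = -1, A[1][1] + B[1][1] = -2 + -1 = -3) = -3 (attained at k = 1)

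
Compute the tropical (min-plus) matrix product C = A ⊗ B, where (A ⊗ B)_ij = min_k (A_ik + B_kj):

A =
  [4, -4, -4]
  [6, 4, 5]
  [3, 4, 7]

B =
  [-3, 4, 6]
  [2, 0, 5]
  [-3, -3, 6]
A ⊗ B =
  [-7, -7, 1]
  [2, 2, 9]
  [0, 4, 9]

Apply the min-plus product entry-by-entry:
  C[0][0] = min over k of (A[0][0] + B[0][0] = 4 + -3 = 1, A[0][1] + B[1][0] = -4 + 2 = -2, A[0][2] + B[2][0] = -4 + -3 = -7) = -7 (attained at k = 2)
  C[0][1] = min over k of (A[0][0] + B[0][1] = 4 + 4 = 8, A[0][1] + B[1][1] = -4 + 0 = -4, A[0][2] + B[2][1] = -4 + -3 = -7) = -7 (attained at k = 2)
  C[0][2] = min over k of (A[0][0] + B[0][2] = 4 + 6 = 10, A[0][1] + B[1][2] = -4 + 5 = 1, A[0][2] + B[2][2] = -4 + 6 = 2) = 1 (attained at k = 1)
  C[1][0] = min over k of (A[1][0] + B[0][0] = 6 + -3 = 3, A[1][1] + B[1][0] = 4 + 2 = 6, A[1][2] + B[2][0] = 5 + -3 = 2) = 2 (attained at k = 2)
  C[1][1] = min over k of (A[1][0] + B[0][1] = 6 + 4 = 10, A[1][1] + B[1][1] = 4 + 0 = 4, A[1][2] + B[2][1] = 5 + -3 = 2) = 2 (attained at k = 2)
  C[1][2] = min over k of (A[1][0] + B[0][2] = 6 + 6 = 12, A[1][1] + B[1][2] = 4 + 5 = 9, A[1][2] + B[2][2] = 5 + 6 = 11) = 9 (attained at k = 1)
  C[2][0] = min over k of (A[2][0] + B[0][0] = 3 + -3 = 0, A[2][1] + B[1][0] = 4 + 2 = 6, A[2][2] + B[2][0] = 7 + -3 = 4) = 0 (attained at k = 0)
  C[2][1] = min over k of (A[2][0] + B[0][1] = 3 + 4 = 7, A[2][1] + B[1][1] = 4 + 0 = 4, A[2][2] + B[2][1] = 7 + -3 = 4) = 4 (attained at k = 1)
  C[2][2] = min over k of (A[2][0] + B[0][2] = 3 + 6 = 9, A[2][1] + B[1][2] = 4 + 5 = 9, A[2][2] + B[2][2] = 7 + 6 = 13) = 9 (attained at k = 0)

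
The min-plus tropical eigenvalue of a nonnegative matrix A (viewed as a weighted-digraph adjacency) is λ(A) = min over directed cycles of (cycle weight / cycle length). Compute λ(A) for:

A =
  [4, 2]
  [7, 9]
λ(A) = 4

Enumerate directed cycles and compute their means (weight / length). Sample:
  cycle 0 → 0: weight = 4, length = 1, mean = 4/1 ≈ 4.000
  cycle 1 → 1: weight = 9, length = 1, mean = 9/1 ≈ 9.000
  cycle 0 → 1 → 0: weight = 9, length = 2, mean = 9/2 ≈ 4.500
  cycle 1 → 0 → 1: weight = 9, length = 2, mean = 9/2 ≈ 4.500
Minimum mean = 4.000, attained e.g. along the cycle 0 → 0 with weight 4 and length 1. So λ(A) = 4/1 = 4.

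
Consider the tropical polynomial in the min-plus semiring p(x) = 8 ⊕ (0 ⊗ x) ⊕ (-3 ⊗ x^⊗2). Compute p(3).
p(3) = 3

A tropical monomial a ⊗ x^⊗i evaluates to a + i · x. Evaluating each term at x = 3:
  Term 0 contributes 8 + 0 · 3 = 8
  Term 1 contributes 0 + 1 · 3 = 3
  Term 2 contributes -3 + 2 · 3 = 3
p(3) = ⊕ of these = min[8, 3, 3] = 3.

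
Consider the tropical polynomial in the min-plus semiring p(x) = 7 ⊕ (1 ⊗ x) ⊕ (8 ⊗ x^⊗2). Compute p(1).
p(1) = 2

A tropical monomial a ⊗ x^⊗i evaluates to a + i · x. Evaluating each term at x = 1:
  Term 0 contributes 7 + 0 · 1 = 7
  Term 1 contributes 1 + 1 · 1 = 2
  Term 2 contributes 8 + 2 · 1 = 10
p(1) = ⊕ of these = min[7, 2, 10] = 2.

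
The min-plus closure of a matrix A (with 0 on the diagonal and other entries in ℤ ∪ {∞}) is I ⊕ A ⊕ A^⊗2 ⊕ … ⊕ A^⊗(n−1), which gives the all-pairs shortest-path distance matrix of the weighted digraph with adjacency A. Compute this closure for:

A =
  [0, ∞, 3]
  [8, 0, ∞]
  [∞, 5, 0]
Closure =
  [0, 8, 3]
  [8, 0, 11]
  [13, 5, 0]

This is the Floyd-Warshall all-pairs shortest-path computation. For each intermediate vertex k = 0, 1, …, 2, update dist[i][j] ← min(dist[i][j], dist[i][k] + dist[k][j]). The final matrix gives, for each (i, j), the minimum total weight of any directed path from i to j (possibly empty when i = j).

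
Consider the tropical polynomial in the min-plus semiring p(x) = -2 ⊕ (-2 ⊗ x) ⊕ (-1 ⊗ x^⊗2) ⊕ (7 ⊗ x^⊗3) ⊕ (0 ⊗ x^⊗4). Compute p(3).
p(3) = -2

A tropical monomial a ⊗ x^⊗i evaluates to a + i · x. Evaluating each term at x = 3:
  Term 0 contributes -2 + 0 · 3 = -2
  Term 1 contributes -2 + 1 · 3 = 1
  Term 2 contributes -1 + 2 · 3 = 5
  Term 3 contributes 7 + 3 · 3 = 16
  Term 4 contributes 0 + 4 · 3 = 12
p(3) = ⊕ of these = min[-2, 1, 5, 16, 12] = -2.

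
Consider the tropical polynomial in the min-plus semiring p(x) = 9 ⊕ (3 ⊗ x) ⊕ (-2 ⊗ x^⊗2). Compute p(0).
p(0) = -2

A tropical monomial a ⊗ x^⊗i evaluates to a + i · x. Evaluating each term at x = 0:
  Term 0 contributes 9 + 0 · 0 = 9
  Term 1 contributes 3 + 1 · 0 = 3
  Term 2 contributes -2 + 2 · 0 = -2
p(0) = ⊕ of these = min[9, 3, -2] = -2.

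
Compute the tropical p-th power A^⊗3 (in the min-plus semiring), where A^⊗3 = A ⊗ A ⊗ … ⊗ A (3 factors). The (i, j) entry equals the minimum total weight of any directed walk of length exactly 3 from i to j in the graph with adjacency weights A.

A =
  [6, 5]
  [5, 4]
A^⊗3 =
  [14, 13]
  [13, 12]

Each entry (A^⊗3)_ij equals the minimum over all length-3 walks i = v_0 → v_1 → … → v_3 = j of Σ_t A[v_t][v_{t+1}]. For example, for (i, j) = (0, 1) we minimise over 4 possible intermediate vertex sequences; the minimum is 13, attained along the walk 0 → 1 → 1 → 1.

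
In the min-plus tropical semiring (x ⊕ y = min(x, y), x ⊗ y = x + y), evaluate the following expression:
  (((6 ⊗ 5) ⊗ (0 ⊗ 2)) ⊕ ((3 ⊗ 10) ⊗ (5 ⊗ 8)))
(((6 ⊗ 5) ⊗ (0 ⊗ 2)) ⊕ ((3 ⊗ 10) ⊗ (5 ⊗ 8))) = 13

Expand innermost to outermost. Recall ⊕ takes the minimum of its arguments and ⊗ takes their sum. Working out the expression (((6 ⊗ 5) ⊗ (0 ⊗ 2)) ⊕ ((3 ⊗ 10) ⊗ (5 ⊗ 8))) gives 13.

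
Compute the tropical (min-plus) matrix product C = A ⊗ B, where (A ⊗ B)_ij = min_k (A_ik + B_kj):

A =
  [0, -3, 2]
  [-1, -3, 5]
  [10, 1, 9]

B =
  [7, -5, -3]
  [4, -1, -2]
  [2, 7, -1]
A ⊗ B =
  [1, -5, -5]
  [1, -6, -5]
  [5, 0, -1]

Apply the min-plus product entry-by-entry:
  C[0][0] = min over k of (A[0][0] + B[0][0] = 0 + 7 = 7, A[0][1] + B[1][0] = -3 + 4 = 1, A[0][2] + B[2][0] = 2 + 2 = 4) = 1 (attained at k = 1)
  C[0][1] = min over k of (A[0][0] + B[0][1] = 0 + -5 = -5, A[0][1] + B[1][1] = -3 + -1 = -4, A[0][2] + B[2][1] = 2 + 7 = 9) = -5 (attained at k = 0)
  C[0][2] = min over k of (A[0][0] + B[0][2] = 0 + -3 = -3, A[0][1] + B[1][2] = -3 + -2 = -5, A[0][2] + B[2][2] = 2 + -1 = 1) = -5 (attained at k = 1)
  C[1][0] = min over k of (A[1][0] + B[0][0] = -1 + 7 = 6, A[1][1] + B[1][0] = -3 + 4 = 1, A[1][2] + B[2][0] = 5 + 2 = 7) = 1 (attained at k = 1)
  C[1][1] = min over k of (A[1][0] + B[0][1] = -1 + -5 = -6, A[1][1] + B[1][1] = -3 + -1 = -4, A[1][2] + B[2][1] = 5 + 7 = 12) = -6 (attained at k = 0)
  C[1][2] = min over k of (A[1][0] + B[0][2] = -1 + -3 = -4, A[1][1] + B[1][2] = -3 + -2 = -5, A[1][2] + B[2][2] = 5 + -1 = 4) = -5 (attained at k = 1)
  C[2][0] = min over k of (A[2][0] + B[0][0] = 10 + 7 = 17, A[2][1] + B[1][0] = 1 + 4 = 5, A[2][2] + B[2][0] = 9 + 2 = 11) = 5 (attained at k = 1)
  C[2][1] = min over k of (A[2][0] + B[0][1] = 10 + -5 = 5, A[2][1] + B[1][1] = 1 + -1 = 0, A[2][2] + B[2][1] = 9 + 7 = 16) = 0 (attained at k = 1)
  C[2][2] = min over k of (A[2][0] + B[0][2] = 10 + -3 = 7, A[2][1] + B[1][2] = 1 + -2 = -1, A[2][2] + B[2][2] = 9 + -1 = 8) = -1 (attained at k = 1)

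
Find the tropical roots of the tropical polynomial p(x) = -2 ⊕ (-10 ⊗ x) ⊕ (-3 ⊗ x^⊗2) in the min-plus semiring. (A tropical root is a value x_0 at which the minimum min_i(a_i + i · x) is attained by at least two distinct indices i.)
Roots: {-7, 8}

Each tropical root is a break point of the lower envelope of the lines y = a_i + i · x (there are 3 lines, with slopes 0, 1, ..., 2). Only the lines that attain the minimum somewhere contribute to roots; other lines are dominated. Here the surviving (envelope) indices are i = 2, i = 1, i = 0.
Intersections between consecutive envelope lines give the roots: for adjacent envelope indices i < j the intersection is x = (a_i − a_j) / (j − i). Reading off the sorted break points: {-7, 8}.
Verification: at each break x_0, at least two indices attain the minimum of min_i(a_i + i · x_0).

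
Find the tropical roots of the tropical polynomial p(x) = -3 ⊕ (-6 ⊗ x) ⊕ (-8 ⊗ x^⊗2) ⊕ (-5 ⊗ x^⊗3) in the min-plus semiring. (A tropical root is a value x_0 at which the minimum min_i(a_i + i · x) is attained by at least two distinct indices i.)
Roots: {-3, 2, 3}

Each tropical root is a break point of the lower envelope of the lines y = a_i + i · x (there are 4 lines, with slopes 0, 1, ..., 3). Only the lines that attain the minimum somewhere contribute to roots; other lines are dominated. Here the surviving (envelope) indices are i = 3, i = 2, i = 1, i = 0.
Intersections between consecutive envelope lines give the roots: for adjacent envelope indices i < j the intersection is x = (a_i − a_j) / (j − i). Reading off the sorted break points: {-3, 2, 3}.
Verification: at each break x_0, at least two indices attain the minimum of min_i(a_i + i · x_0).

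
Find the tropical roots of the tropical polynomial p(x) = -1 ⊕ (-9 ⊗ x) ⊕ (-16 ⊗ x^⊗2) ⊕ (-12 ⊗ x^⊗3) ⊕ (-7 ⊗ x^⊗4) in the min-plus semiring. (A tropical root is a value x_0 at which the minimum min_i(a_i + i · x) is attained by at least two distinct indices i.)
Roots: {-5, -4, 7, 8}

Each tropical root is a break point of the lower envelope of the lines y = a_i + i · x (there are 5 lines, with slopes 0, 1, ..., 4). Only the lines that attain the minimum somewhere contribute to roots; other lines are dominated. Here the surviving (envelope) indices are i = 4, i = 3, i = 2, i = 1, i = 0.
Intersections between consecutive envelope lines give the roots: for adjacent envelope indices i < j the intersection is x = (a_i − a_j) / (j − i). Reading off the sorted break points: {-5, -4, 7, 8}.
Verification: at each break x_0, at least two indices attain the minimum of min_i(a_i + i · x_0).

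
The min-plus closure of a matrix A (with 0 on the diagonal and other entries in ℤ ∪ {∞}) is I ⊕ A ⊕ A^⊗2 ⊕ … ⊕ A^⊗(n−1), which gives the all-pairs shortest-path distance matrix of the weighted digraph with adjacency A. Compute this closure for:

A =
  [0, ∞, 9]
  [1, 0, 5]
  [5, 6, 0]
Closure =
  [0, 15, 9]
  [1, 0, 5]
  [5, 6, 0]

This is the Floyd-Warshall all-pairs shortest-path computation. For each intermediate vertex k = 0, 1, …, 2, update dist[i][j] ← min(dist[i][j], dist[i][k] + dist[k][j]). The final matrix gives, for each (i, j), the minimum total weight of any directed path from i to j (possibly empty when i = j).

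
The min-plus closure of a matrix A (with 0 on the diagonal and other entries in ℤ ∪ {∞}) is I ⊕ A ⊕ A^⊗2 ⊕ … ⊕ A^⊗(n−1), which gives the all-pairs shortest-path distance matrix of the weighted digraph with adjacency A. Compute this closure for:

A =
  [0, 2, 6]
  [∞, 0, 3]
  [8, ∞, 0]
Closure =
  [0, 2, 5]
  [11, 0, 3]
  [8, 10, 0]

This is the Floyd-Warshall all-pairs shortest-path computation. For each intermediate vertex k = 0, 1, …, 2, update dist[i][j] ← min(dist[i][j], dist[i][k] + dist[k][j]). The final matrix gives, for each (i, j), the minimum total weight of any directed path from i to j (possibly empty when i = j).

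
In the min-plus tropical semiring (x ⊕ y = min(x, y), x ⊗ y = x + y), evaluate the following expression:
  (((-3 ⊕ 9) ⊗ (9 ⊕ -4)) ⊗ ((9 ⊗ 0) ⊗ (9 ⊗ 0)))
(((-3 ⊕ 9) ⊗ (9 ⊕ -4)) ⊗ ((9 ⊗ 0) ⊗ (9 ⊗ 0))) = 11

Expand innermost to outermost. Recall ⊕ takes the minimum of its arguments and ⊗ takes their sum. Working out the expression (((-3 ⊕ 9) ⊗ (9 ⊕ -4)) ⊗ ((9 ⊗ 0) ⊗ (9 ⊗ 0))) gives 11.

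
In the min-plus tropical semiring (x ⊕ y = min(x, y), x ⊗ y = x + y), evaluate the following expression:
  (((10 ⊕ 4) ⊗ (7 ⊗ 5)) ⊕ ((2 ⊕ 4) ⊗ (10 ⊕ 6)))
(((10 ⊕ 4) ⊗ (7 ⊗ 5)) ⊕ ((2 ⊕ 4) ⊗ (10 ⊕ 6))) = 8

Expand innermost to outermost. Recall ⊕ takes the minimum of its arguments and ⊗ takes their sum. Working out the expression (((10 ⊕ 4) ⊗ (7 ⊗ 5)) ⊕ ((2 ⊕ 4) ⊗ (10 ⊕ 6))) gives 8.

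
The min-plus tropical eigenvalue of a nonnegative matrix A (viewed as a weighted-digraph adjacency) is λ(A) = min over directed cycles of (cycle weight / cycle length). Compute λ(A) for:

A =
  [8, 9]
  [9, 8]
λ(A) = 8

Enumerate directed cycles and compute their means (weight / length). Sample:
  cycle 0 → 0: weight = 8, length = 1, mean = 8/1 ≈ 8.000
  cycle 1 → 1: weight = 8, length = 1, mean = 8/1 ≈ 8.000
  cycle 0 → 1 → 0: weight = 18, length = 2, mean = 18/2 ≈ 9.000
  cycle 1 → 0 → 1: weight = 18, length = 2, mean = 18/2 ≈ 9.000
Minimum mean = 8.000, attained e.g. along the cycle 0 → 0 with weight 8 and length 1. So λ(A) = 8/1 = 8.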